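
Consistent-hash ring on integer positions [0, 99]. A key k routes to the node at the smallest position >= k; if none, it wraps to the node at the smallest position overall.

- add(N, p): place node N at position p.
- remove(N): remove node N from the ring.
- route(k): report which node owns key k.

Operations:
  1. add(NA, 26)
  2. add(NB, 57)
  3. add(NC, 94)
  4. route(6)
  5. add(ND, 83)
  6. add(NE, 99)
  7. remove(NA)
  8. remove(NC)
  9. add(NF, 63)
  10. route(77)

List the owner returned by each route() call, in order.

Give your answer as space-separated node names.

Op 1: add NA@26 -> ring=[26:NA]
Op 2: add NB@57 -> ring=[26:NA,57:NB]
Op 3: add NC@94 -> ring=[26:NA,57:NB,94:NC]
Op 4: route key 6: smallest pos >= 6 is 26 -> NA
Op 5: add ND@83 -> ring=[26:NA,57:NB,83:ND,94:NC]
Op 6: add NE@99 -> ring=[26:NA,57:NB,83:ND,94:NC,99:NE]
Op 7: remove NA -> ring=[57:NB,83:ND,94:NC,99:NE]
Op 8: remove NC -> ring=[57:NB,83:ND,99:NE]
Op 9: add NF@63 -> ring=[57:NB,63:NF,83:ND,99:NE]
Op 10: route key 77: smallest pos >= 77 is 83 -> ND

Answer: NA ND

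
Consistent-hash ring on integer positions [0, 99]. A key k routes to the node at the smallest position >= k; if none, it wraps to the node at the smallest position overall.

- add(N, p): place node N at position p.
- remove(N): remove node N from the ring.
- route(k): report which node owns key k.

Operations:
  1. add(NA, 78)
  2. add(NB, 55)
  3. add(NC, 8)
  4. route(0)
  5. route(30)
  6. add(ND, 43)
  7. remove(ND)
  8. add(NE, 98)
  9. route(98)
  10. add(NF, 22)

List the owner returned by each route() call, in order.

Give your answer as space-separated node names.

Answer: NC NB NE

Derivation:
Op 1: add NA@78 -> ring=[78:NA]
Op 2: add NB@55 -> ring=[55:NB,78:NA]
Op 3: add NC@8 -> ring=[8:NC,55:NB,78:NA]
Op 4: route key 0: smallest pos >= 0 is 8 -> NC
Op 5: route key 30: smallest pos >= 30 is 55 -> NB
Op 6: add ND@43 -> ring=[8:NC,43:ND,55:NB,78:NA]
Op 7: remove ND -> ring=[8:NC,55:NB,78:NA]
Op 8: add NE@98 -> ring=[8:NC,55:NB,78:NA,98:NE]
Op 9: route key 98: smallest pos >= 98 is 98 -> NE
Op 10: add NF@22 -> ring=[8:NC,22:NF,55:NB,78:NA,98:NE]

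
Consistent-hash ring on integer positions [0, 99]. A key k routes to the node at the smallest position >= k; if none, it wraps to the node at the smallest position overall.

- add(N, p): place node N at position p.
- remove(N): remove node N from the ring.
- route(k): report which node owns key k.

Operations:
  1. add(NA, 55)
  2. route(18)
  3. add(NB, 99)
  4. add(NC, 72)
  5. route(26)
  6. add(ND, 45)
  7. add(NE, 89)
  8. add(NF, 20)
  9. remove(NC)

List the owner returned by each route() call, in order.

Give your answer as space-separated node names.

Answer: NA NA

Derivation:
Op 1: add NA@55 -> ring=[55:NA]
Op 2: route key 18: smallest pos >= 18 is 55 -> NA
Op 3: add NB@99 -> ring=[55:NA,99:NB]
Op 4: add NC@72 -> ring=[55:NA,72:NC,99:NB]
Op 5: route key 26: smallest pos >= 26 is 55 -> NA
Op 6: add ND@45 -> ring=[45:ND,55:NA,72:NC,99:NB]
Op 7: add NE@89 -> ring=[45:ND,55:NA,72:NC,89:NE,99:NB]
Op 8: add NF@20 -> ring=[20:NF,45:ND,55:NA,72:NC,89:NE,99:NB]
Op 9: remove NC -> ring=[20:NF,45:ND,55:NA,89:NE,99:NB]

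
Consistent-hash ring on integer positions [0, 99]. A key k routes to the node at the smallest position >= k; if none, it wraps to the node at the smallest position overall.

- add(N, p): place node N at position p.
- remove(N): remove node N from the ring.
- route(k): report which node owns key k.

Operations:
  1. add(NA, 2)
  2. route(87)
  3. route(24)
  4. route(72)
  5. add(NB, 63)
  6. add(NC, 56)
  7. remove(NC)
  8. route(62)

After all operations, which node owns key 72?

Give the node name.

Op 1: add NA@2 -> ring=[2:NA]
Op 2: route key 87: none >= 87, wrap to smallest pos 2 -> NA
Op 3: route key 24: none >= 24, wrap to smallest pos 2 -> NA
Op 4: route key 72: none >= 72, wrap to smallest pos 2 -> NA
Op 5: add NB@63 -> ring=[2:NA,63:NB]
Op 6: add NC@56 -> ring=[2:NA,56:NC,63:NB]
Op 7: remove NC -> ring=[2:NA,63:NB]
Op 8: route key 62: smallest pos >= 62 is 63 -> NB
Final route key 72: none >= 72, wrap to smallest pos 2 -> NA

Answer: NA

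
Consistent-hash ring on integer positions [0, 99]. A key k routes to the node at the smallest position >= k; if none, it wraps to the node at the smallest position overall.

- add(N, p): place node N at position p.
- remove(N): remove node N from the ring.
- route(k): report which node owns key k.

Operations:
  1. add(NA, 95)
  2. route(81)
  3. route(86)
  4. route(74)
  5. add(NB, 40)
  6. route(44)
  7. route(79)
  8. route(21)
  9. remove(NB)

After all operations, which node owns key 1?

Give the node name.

Answer: NA

Derivation:
Op 1: add NA@95 -> ring=[95:NA]
Op 2: route key 81: smallest pos >= 81 is 95 -> NA
Op 3: route key 86: smallest pos >= 86 is 95 -> NA
Op 4: route key 74: smallest pos >= 74 is 95 -> NA
Op 5: add NB@40 -> ring=[40:NB,95:NA]
Op 6: route key 44: smallest pos >= 44 is 95 -> NA
Op 7: route key 79: smallest pos >= 79 is 95 -> NA
Op 8: route key 21: smallest pos >= 21 is 40 -> NB
Op 9: remove NB -> ring=[95:NA]
Final route key 1: smallest pos >= 1 is 95 -> NA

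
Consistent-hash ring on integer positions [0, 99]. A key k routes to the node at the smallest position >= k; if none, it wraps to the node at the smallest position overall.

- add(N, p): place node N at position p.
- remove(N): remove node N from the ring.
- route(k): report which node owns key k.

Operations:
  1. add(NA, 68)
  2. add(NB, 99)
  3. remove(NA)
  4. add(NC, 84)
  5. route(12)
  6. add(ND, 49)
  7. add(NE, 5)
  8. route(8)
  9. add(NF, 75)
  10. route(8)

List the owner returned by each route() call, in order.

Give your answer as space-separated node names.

Op 1: add NA@68 -> ring=[68:NA]
Op 2: add NB@99 -> ring=[68:NA,99:NB]
Op 3: remove NA -> ring=[99:NB]
Op 4: add NC@84 -> ring=[84:NC,99:NB]
Op 5: route key 12: smallest pos >= 12 is 84 -> NC
Op 6: add ND@49 -> ring=[49:ND,84:NC,99:NB]
Op 7: add NE@5 -> ring=[5:NE,49:ND,84:NC,99:NB]
Op 8: route key 8: smallest pos >= 8 is 49 -> ND
Op 9: add NF@75 -> ring=[5:NE,49:ND,75:NF,84:NC,99:NB]
Op 10: route key 8: smallest pos >= 8 is 49 -> ND

Answer: NC ND ND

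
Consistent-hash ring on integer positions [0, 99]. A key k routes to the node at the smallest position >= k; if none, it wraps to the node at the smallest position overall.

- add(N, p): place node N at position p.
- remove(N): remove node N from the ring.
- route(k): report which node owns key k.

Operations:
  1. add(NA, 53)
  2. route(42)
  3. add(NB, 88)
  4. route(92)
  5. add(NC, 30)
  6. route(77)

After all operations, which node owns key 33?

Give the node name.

Op 1: add NA@53 -> ring=[53:NA]
Op 2: route key 42: smallest pos >= 42 is 53 -> NA
Op 3: add NB@88 -> ring=[53:NA,88:NB]
Op 4: route key 92: none >= 92, wrap to smallest pos 53 -> NA
Op 5: add NC@30 -> ring=[30:NC,53:NA,88:NB]
Op 6: route key 77: smallest pos >= 77 is 88 -> NB
Final route key 33: smallest pos >= 33 is 53 -> NA

Answer: NA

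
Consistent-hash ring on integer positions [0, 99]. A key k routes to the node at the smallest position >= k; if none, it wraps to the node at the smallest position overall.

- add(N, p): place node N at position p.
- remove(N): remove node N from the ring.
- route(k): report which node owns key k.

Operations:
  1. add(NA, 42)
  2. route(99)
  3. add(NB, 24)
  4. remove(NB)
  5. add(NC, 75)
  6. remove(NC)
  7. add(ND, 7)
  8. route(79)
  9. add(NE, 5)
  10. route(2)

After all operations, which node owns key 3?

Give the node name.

Op 1: add NA@42 -> ring=[42:NA]
Op 2: route key 99: none >= 99, wrap to smallest pos 42 -> NA
Op 3: add NB@24 -> ring=[24:NB,42:NA]
Op 4: remove NB -> ring=[42:NA]
Op 5: add NC@75 -> ring=[42:NA,75:NC]
Op 6: remove NC -> ring=[42:NA]
Op 7: add ND@7 -> ring=[7:ND,42:NA]
Op 8: route key 79: none >= 79, wrap to smallest pos 7 -> ND
Op 9: add NE@5 -> ring=[5:NE,7:ND,42:NA]
Op 10: route key 2: smallest pos >= 2 is 5 -> NE
Final route key 3: smallest pos >= 3 is 5 -> NE

Answer: NE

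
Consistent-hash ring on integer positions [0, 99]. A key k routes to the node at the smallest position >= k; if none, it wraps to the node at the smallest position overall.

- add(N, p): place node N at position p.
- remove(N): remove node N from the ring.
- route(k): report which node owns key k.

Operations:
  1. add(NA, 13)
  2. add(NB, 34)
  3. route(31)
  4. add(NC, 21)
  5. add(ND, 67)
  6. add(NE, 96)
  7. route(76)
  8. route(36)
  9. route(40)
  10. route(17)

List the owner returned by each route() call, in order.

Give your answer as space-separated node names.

Answer: NB NE ND ND NC

Derivation:
Op 1: add NA@13 -> ring=[13:NA]
Op 2: add NB@34 -> ring=[13:NA,34:NB]
Op 3: route key 31: smallest pos >= 31 is 34 -> NB
Op 4: add NC@21 -> ring=[13:NA,21:NC,34:NB]
Op 5: add ND@67 -> ring=[13:NA,21:NC,34:NB,67:ND]
Op 6: add NE@96 -> ring=[13:NA,21:NC,34:NB,67:ND,96:NE]
Op 7: route key 76: smallest pos >= 76 is 96 -> NE
Op 8: route key 36: smallest pos >= 36 is 67 -> ND
Op 9: route key 40: smallest pos >= 40 is 67 -> ND
Op 10: route key 17: smallest pos >= 17 is 21 -> NC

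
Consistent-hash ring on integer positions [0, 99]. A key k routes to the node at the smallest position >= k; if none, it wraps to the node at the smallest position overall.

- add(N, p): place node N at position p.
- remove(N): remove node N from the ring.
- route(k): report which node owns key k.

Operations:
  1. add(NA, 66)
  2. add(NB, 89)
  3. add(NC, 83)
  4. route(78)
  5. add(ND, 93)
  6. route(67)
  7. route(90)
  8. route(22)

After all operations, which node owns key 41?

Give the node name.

Answer: NA

Derivation:
Op 1: add NA@66 -> ring=[66:NA]
Op 2: add NB@89 -> ring=[66:NA,89:NB]
Op 3: add NC@83 -> ring=[66:NA,83:NC,89:NB]
Op 4: route key 78: smallest pos >= 78 is 83 -> NC
Op 5: add ND@93 -> ring=[66:NA,83:NC,89:NB,93:ND]
Op 6: route key 67: smallest pos >= 67 is 83 -> NC
Op 7: route key 90: smallest pos >= 90 is 93 -> ND
Op 8: route key 22: smallest pos >= 22 is 66 -> NA
Final route key 41: smallest pos >= 41 is 66 -> NA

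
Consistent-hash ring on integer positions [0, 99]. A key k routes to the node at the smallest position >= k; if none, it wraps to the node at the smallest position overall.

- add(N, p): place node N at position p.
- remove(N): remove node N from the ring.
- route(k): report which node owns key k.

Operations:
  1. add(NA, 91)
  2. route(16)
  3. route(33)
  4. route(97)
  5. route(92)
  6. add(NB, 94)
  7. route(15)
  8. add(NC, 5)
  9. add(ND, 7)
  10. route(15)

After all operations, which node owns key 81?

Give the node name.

Op 1: add NA@91 -> ring=[91:NA]
Op 2: route key 16: smallest pos >= 16 is 91 -> NA
Op 3: route key 33: smallest pos >= 33 is 91 -> NA
Op 4: route key 97: none >= 97, wrap to smallest pos 91 -> NA
Op 5: route key 92: none >= 92, wrap to smallest pos 91 -> NA
Op 6: add NB@94 -> ring=[91:NA,94:NB]
Op 7: route key 15: smallest pos >= 15 is 91 -> NA
Op 8: add NC@5 -> ring=[5:NC,91:NA,94:NB]
Op 9: add ND@7 -> ring=[5:NC,7:ND,91:NA,94:NB]
Op 10: route key 15: smallest pos >= 15 is 91 -> NA
Final route key 81: smallest pos >= 81 is 91 -> NA

Answer: NA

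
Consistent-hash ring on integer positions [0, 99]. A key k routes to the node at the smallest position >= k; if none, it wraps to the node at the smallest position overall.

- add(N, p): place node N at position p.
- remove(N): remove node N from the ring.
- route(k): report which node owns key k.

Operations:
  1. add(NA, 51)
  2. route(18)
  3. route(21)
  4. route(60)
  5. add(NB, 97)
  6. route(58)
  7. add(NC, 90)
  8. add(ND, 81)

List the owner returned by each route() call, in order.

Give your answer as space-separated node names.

Answer: NA NA NA NB

Derivation:
Op 1: add NA@51 -> ring=[51:NA]
Op 2: route key 18: smallest pos >= 18 is 51 -> NA
Op 3: route key 21: smallest pos >= 21 is 51 -> NA
Op 4: route key 60: none >= 60, wrap to smallest pos 51 -> NA
Op 5: add NB@97 -> ring=[51:NA,97:NB]
Op 6: route key 58: smallest pos >= 58 is 97 -> NB
Op 7: add NC@90 -> ring=[51:NA,90:NC,97:NB]
Op 8: add ND@81 -> ring=[51:NA,81:ND,90:NC,97:NB]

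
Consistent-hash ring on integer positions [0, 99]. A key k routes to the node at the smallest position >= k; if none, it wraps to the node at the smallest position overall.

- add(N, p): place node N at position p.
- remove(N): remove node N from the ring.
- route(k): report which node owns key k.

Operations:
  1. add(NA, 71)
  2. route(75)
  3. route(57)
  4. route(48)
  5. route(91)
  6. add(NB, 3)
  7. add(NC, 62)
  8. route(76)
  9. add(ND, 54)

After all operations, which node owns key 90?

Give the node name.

Answer: NB

Derivation:
Op 1: add NA@71 -> ring=[71:NA]
Op 2: route key 75: none >= 75, wrap to smallest pos 71 -> NA
Op 3: route key 57: smallest pos >= 57 is 71 -> NA
Op 4: route key 48: smallest pos >= 48 is 71 -> NA
Op 5: route key 91: none >= 91, wrap to smallest pos 71 -> NA
Op 6: add NB@3 -> ring=[3:NB,71:NA]
Op 7: add NC@62 -> ring=[3:NB,62:NC,71:NA]
Op 8: route key 76: none >= 76, wrap to smallest pos 3 -> NB
Op 9: add ND@54 -> ring=[3:NB,54:ND,62:NC,71:NA]
Final route key 90: none >= 90, wrap to smallest pos 3 -> NB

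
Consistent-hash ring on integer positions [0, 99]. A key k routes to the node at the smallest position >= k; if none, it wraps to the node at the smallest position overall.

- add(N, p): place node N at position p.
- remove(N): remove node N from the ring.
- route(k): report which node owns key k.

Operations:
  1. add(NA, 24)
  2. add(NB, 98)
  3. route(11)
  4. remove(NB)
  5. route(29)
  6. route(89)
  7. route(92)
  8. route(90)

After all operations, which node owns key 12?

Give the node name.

Op 1: add NA@24 -> ring=[24:NA]
Op 2: add NB@98 -> ring=[24:NA,98:NB]
Op 3: route key 11: smallest pos >= 11 is 24 -> NA
Op 4: remove NB -> ring=[24:NA]
Op 5: route key 29: none >= 29, wrap to smallest pos 24 -> NA
Op 6: route key 89: none >= 89, wrap to smallest pos 24 -> NA
Op 7: route key 92: none >= 92, wrap to smallest pos 24 -> NA
Op 8: route key 90: none >= 90, wrap to smallest pos 24 -> NA
Final route key 12: smallest pos >= 12 is 24 -> NA

Answer: NA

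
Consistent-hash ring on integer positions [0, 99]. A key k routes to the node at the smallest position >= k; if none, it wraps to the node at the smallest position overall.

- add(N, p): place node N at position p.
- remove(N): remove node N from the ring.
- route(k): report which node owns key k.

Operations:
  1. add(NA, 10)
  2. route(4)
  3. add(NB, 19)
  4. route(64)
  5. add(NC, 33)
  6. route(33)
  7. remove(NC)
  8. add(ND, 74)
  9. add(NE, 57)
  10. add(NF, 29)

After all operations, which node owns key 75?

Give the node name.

Op 1: add NA@10 -> ring=[10:NA]
Op 2: route key 4: smallest pos >= 4 is 10 -> NA
Op 3: add NB@19 -> ring=[10:NA,19:NB]
Op 4: route key 64: none >= 64, wrap to smallest pos 10 -> NA
Op 5: add NC@33 -> ring=[10:NA,19:NB,33:NC]
Op 6: route key 33: smallest pos >= 33 is 33 -> NC
Op 7: remove NC -> ring=[10:NA,19:NB]
Op 8: add ND@74 -> ring=[10:NA,19:NB,74:ND]
Op 9: add NE@57 -> ring=[10:NA,19:NB,57:NE,74:ND]
Op 10: add NF@29 -> ring=[10:NA,19:NB,29:NF,57:NE,74:ND]
Final route key 75: none >= 75, wrap to smallest pos 10 -> NA

Answer: NA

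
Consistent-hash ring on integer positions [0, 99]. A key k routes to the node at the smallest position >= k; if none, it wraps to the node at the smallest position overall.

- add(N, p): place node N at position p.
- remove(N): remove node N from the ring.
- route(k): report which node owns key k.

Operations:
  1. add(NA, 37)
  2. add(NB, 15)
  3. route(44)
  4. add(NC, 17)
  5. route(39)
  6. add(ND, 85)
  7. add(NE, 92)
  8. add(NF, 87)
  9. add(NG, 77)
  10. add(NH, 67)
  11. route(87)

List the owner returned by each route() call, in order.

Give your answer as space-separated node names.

Answer: NB NB NF

Derivation:
Op 1: add NA@37 -> ring=[37:NA]
Op 2: add NB@15 -> ring=[15:NB,37:NA]
Op 3: route key 44: none >= 44, wrap to smallest pos 15 -> NB
Op 4: add NC@17 -> ring=[15:NB,17:NC,37:NA]
Op 5: route key 39: none >= 39, wrap to smallest pos 15 -> NB
Op 6: add ND@85 -> ring=[15:NB,17:NC,37:NA,85:ND]
Op 7: add NE@92 -> ring=[15:NB,17:NC,37:NA,85:ND,92:NE]
Op 8: add NF@87 -> ring=[15:NB,17:NC,37:NA,85:ND,87:NF,92:NE]
Op 9: add NG@77 -> ring=[15:NB,17:NC,37:NA,77:NG,85:ND,87:NF,92:NE]
Op 10: add NH@67 -> ring=[15:NB,17:NC,37:NA,67:NH,77:NG,85:ND,87:NF,92:NE]
Op 11: route key 87: smallest pos >= 87 is 87 -> NF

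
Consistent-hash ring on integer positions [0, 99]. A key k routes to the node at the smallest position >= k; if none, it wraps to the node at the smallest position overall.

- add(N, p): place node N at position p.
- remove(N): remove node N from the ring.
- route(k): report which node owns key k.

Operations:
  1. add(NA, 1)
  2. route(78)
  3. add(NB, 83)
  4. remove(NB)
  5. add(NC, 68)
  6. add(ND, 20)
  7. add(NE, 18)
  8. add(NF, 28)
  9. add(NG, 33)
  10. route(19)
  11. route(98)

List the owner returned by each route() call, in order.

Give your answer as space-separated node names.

Answer: NA ND NA

Derivation:
Op 1: add NA@1 -> ring=[1:NA]
Op 2: route key 78: none >= 78, wrap to smallest pos 1 -> NA
Op 3: add NB@83 -> ring=[1:NA,83:NB]
Op 4: remove NB -> ring=[1:NA]
Op 5: add NC@68 -> ring=[1:NA,68:NC]
Op 6: add ND@20 -> ring=[1:NA,20:ND,68:NC]
Op 7: add NE@18 -> ring=[1:NA,18:NE,20:ND,68:NC]
Op 8: add NF@28 -> ring=[1:NA,18:NE,20:ND,28:NF,68:NC]
Op 9: add NG@33 -> ring=[1:NA,18:NE,20:ND,28:NF,33:NG,68:NC]
Op 10: route key 19: smallest pos >= 19 is 20 -> ND
Op 11: route key 98: none >= 98, wrap to smallest pos 1 -> NA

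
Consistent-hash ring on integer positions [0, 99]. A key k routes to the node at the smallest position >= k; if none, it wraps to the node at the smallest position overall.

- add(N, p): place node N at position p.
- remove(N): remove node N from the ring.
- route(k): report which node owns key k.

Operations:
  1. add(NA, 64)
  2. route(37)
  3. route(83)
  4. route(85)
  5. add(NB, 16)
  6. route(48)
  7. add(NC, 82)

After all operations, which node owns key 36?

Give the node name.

Answer: NA

Derivation:
Op 1: add NA@64 -> ring=[64:NA]
Op 2: route key 37: smallest pos >= 37 is 64 -> NA
Op 3: route key 83: none >= 83, wrap to smallest pos 64 -> NA
Op 4: route key 85: none >= 85, wrap to smallest pos 64 -> NA
Op 5: add NB@16 -> ring=[16:NB,64:NA]
Op 6: route key 48: smallest pos >= 48 is 64 -> NA
Op 7: add NC@82 -> ring=[16:NB,64:NA,82:NC]
Final route key 36: smallest pos >= 36 is 64 -> NA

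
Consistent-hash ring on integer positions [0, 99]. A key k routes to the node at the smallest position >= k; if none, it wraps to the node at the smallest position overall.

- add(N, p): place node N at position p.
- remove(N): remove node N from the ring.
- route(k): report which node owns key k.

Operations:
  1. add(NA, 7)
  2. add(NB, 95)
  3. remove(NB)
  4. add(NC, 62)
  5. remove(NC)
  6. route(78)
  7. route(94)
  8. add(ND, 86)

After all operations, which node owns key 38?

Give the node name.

Answer: ND

Derivation:
Op 1: add NA@7 -> ring=[7:NA]
Op 2: add NB@95 -> ring=[7:NA,95:NB]
Op 3: remove NB -> ring=[7:NA]
Op 4: add NC@62 -> ring=[7:NA,62:NC]
Op 5: remove NC -> ring=[7:NA]
Op 6: route key 78: none >= 78, wrap to smallest pos 7 -> NA
Op 7: route key 94: none >= 94, wrap to smallest pos 7 -> NA
Op 8: add ND@86 -> ring=[7:NA,86:ND]
Final route key 38: smallest pos >= 38 is 86 -> ND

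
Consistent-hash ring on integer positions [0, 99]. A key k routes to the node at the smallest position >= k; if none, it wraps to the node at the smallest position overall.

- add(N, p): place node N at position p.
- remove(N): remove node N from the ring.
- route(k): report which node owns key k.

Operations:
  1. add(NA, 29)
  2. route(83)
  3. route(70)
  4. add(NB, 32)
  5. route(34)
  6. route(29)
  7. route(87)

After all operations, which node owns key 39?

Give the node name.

Answer: NA

Derivation:
Op 1: add NA@29 -> ring=[29:NA]
Op 2: route key 83: none >= 83, wrap to smallest pos 29 -> NA
Op 3: route key 70: none >= 70, wrap to smallest pos 29 -> NA
Op 4: add NB@32 -> ring=[29:NA,32:NB]
Op 5: route key 34: none >= 34, wrap to smallest pos 29 -> NA
Op 6: route key 29: smallest pos >= 29 is 29 -> NA
Op 7: route key 87: none >= 87, wrap to smallest pos 29 -> NA
Final route key 39: none >= 39, wrap to smallest pos 29 -> NA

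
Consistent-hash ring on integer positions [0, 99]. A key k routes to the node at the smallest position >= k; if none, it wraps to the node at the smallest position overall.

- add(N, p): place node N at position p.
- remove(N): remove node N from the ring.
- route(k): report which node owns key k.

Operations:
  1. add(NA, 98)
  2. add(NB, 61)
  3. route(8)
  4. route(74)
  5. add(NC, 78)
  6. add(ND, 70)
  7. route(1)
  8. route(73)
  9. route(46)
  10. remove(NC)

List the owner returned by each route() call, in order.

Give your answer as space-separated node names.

Answer: NB NA NB NC NB

Derivation:
Op 1: add NA@98 -> ring=[98:NA]
Op 2: add NB@61 -> ring=[61:NB,98:NA]
Op 3: route key 8: smallest pos >= 8 is 61 -> NB
Op 4: route key 74: smallest pos >= 74 is 98 -> NA
Op 5: add NC@78 -> ring=[61:NB,78:NC,98:NA]
Op 6: add ND@70 -> ring=[61:NB,70:ND,78:NC,98:NA]
Op 7: route key 1: smallest pos >= 1 is 61 -> NB
Op 8: route key 73: smallest pos >= 73 is 78 -> NC
Op 9: route key 46: smallest pos >= 46 is 61 -> NB
Op 10: remove NC -> ring=[61:NB,70:ND,98:NA]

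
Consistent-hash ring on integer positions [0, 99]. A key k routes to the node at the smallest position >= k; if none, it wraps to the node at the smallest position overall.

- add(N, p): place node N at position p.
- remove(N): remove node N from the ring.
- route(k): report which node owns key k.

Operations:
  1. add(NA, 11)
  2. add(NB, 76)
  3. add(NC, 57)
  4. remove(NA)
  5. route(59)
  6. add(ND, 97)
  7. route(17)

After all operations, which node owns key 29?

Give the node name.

Answer: NC

Derivation:
Op 1: add NA@11 -> ring=[11:NA]
Op 2: add NB@76 -> ring=[11:NA,76:NB]
Op 3: add NC@57 -> ring=[11:NA,57:NC,76:NB]
Op 4: remove NA -> ring=[57:NC,76:NB]
Op 5: route key 59: smallest pos >= 59 is 76 -> NB
Op 6: add ND@97 -> ring=[57:NC,76:NB,97:ND]
Op 7: route key 17: smallest pos >= 17 is 57 -> NC
Final route key 29: smallest pos >= 29 is 57 -> NC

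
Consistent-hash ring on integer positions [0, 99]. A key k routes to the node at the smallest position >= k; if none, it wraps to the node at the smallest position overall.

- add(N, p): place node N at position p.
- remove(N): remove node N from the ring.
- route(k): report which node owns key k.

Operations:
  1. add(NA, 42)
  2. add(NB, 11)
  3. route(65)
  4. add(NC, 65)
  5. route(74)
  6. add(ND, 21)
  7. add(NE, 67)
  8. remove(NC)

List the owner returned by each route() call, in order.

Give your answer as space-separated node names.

Answer: NB NB

Derivation:
Op 1: add NA@42 -> ring=[42:NA]
Op 2: add NB@11 -> ring=[11:NB,42:NA]
Op 3: route key 65: none >= 65, wrap to smallest pos 11 -> NB
Op 4: add NC@65 -> ring=[11:NB,42:NA,65:NC]
Op 5: route key 74: none >= 74, wrap to smallest pos 11 -> NB
Op 6: add ND@21 -> ring=[11:NB,21:ND,42:NA,65:NC]
Op 7: add NE@67 -> ring=[11:NB,21:ND,42:NA,65:NC,67:NE]
Op 8: remove NC -> ring=[11:NB,21:ND,42:NA,67:NE]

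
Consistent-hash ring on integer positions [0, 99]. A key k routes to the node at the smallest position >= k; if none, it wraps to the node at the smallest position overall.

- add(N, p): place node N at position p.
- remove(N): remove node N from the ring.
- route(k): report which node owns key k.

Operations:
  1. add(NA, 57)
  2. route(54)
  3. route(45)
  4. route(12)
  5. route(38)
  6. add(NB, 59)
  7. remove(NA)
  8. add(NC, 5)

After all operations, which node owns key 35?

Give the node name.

Op 1: add NA@57 -> ring=[57:NA]
Op 2: route key 54: smallest pos >= 54 is 57 -> NA
Op 3: route key 45: smallest pos >= 45 is 57 -> NA
Op 4: route key 12: smallest pos >= 12 is 57 -> NA
Op 5: route key 38: smallest pos >= 38 is 57 -> NA
Op 6: add NB@59 -> ring=[57:NA,59:NB]
Op 7: remove NA -> ring=[59:NB]
Op 8: add NC@5 -> ring=[5:NC,59:NB]
Final route key 35: smallest pos >= 35 is 59 -> NB

Answer: NB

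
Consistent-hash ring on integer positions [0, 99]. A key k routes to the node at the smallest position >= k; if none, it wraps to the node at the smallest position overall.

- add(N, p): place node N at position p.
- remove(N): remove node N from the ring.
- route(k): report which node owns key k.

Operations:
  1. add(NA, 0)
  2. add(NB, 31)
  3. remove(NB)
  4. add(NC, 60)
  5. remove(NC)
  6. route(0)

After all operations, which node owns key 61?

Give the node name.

Op 1: add NA@0 -> ring=[0:NA]
Op 2: add NB@31 -> ring=[0:NA,31:NB]
Op 3: remove NB -> ring=[0:NA]
Op 4: add NC@60 -> ring=[0:NA,60:NC]
Op 5: remove NC -> ring=[0:NA]
Op 6: route key 0: smallest pos >= 0 is 0 -> NA
Final route key 61: none >= 61, wrap to smallest pos 0 -> NA

Answer: NA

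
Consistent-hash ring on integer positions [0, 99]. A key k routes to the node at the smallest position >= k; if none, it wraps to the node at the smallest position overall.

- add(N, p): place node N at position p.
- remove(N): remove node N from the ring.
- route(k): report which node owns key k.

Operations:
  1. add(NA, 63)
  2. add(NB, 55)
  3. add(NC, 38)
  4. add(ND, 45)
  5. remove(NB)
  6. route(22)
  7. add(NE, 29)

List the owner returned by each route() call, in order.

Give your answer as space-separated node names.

Op 1: add NA@63 -> ring=[63:NA]
Op 2: add NB@55 -> ring=[55:NB,63:NA]
Op 3: add NC@38 -> ring=[38:NC,55:NB,63:NA]
Op 4: add ND@45 -> ring=[38:NC,45:ND,55:NB,63:NA]
Op 5: remove NB -> ring=[38:NC,45:ND,63:NA]
Op 6: route key 22: smallest pos >= 22 is 38 -> NC
Op 7: add NE@29 -> ring=[29:NE,38:NC,45:ND,63:NA]

Answer: NC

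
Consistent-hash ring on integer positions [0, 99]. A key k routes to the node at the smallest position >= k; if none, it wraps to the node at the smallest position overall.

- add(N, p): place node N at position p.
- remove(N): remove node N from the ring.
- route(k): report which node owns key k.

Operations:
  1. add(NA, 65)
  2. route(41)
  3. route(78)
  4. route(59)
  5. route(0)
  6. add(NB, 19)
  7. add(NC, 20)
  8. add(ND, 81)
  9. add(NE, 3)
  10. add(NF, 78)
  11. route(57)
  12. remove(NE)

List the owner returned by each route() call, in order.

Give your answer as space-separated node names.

Op 1: add NA@65 -> ring=[65:NA]
Op 2: route key 41: smallest pos >= 41 is 65 -> NA
Op 3: route key 78: none >= 78, wrap to smallest pos 65 -> NA
Op 4: route key 59: smallest pos >= 59 is 65 -> NA
Op 5: route key 0: smallest pos >= 0 is 65 -> NA
Op 6: add NB@19 -> ring=[19:NB,65:NA]
Op 7: add NC@20 -> ring=[19:NB,20:NC,65:NA]
Op 8: add ND@81 -> ring=[19:NB,20:NC,65:NA,81:ND]
Op 9: add NE@3 -> ring=[3:NE,19:NB,20:NC,65:NA,81:ND]
Op 10: add NF@78 -> ring=[3:NE,19:NB,20:NC,65:NA,78:NF,81:ND]
Op 11: route key 57: smallest pos >= 57 is 65 -> NA
Op 12: remove NE -> ring=[19:NB,20:NC,65:NA,78:NF,81:ND]

Answer: NA NA NA NA NA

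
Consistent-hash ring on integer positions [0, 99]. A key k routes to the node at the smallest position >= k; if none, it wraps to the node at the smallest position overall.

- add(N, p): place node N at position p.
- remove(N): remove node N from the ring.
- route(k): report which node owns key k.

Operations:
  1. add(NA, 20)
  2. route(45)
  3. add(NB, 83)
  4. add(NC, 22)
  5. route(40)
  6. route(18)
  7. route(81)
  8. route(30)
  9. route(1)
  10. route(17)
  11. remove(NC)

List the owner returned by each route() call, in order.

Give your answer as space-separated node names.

Op 1: add NA@20 -> ring=[20:NA]
Op 2: route key 45: none >= 45, wrap to smallest pos 20 -> NA
Op 3: add NB@83 -> ring=[20:NA,83:NB]
Op 4: add NC@22 -> ring=[20:NA,22:NC,83:NB]
Op 5: route key 40: smallest pos >= 40 is 83 -> NB
Op 6: route key 18: smallest pos >= 18 is 20 -> NA
Op 7: route key 81: smallest pos >= 81 is 83 -> NB
Op 8: route key 30: smallest pos >= 30 is 83 -> NB
Op 9: route key 1: smallest pos >= 1 is 20 -> NA
Op 10: route key 17: smallest pos >= 17 is 20 -> NA
Op 11: remove NC -> ring=[20:NA,83:NB]

Answer: NA NB NA NB NB NA NA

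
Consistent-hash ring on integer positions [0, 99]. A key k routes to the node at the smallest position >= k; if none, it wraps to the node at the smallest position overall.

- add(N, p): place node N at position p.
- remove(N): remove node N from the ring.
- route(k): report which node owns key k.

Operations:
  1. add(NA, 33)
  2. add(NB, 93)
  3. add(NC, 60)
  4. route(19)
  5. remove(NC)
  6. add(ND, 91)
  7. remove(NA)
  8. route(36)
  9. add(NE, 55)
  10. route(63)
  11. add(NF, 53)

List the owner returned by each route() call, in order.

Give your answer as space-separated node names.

Answer: NA ND ND

Derivation:
Op 1: add NA@33 -> ring=[33:NA]
Op 2: add NB@93 -> ring=[33:NA,93:NB]
Op 3: add NC@60 -> ring=[33:NA,60:NC,93:NB]
Op 4: route key 19: smallest pos >= 19 is 33 -> NA
Op 5: remove NC -> ring=[33:NA,93:NB]
Op 6: add ND@91 -> ring=[33:NA,91:ND,93:NB]
Op 7: remove NA -> ring=[91:ND,93:NB]
Op 8: route key 36: smallest pos >= 36 is 91 -> ND
Op 9: add NE@55 -> ring=[55:NE,91:ND,93:NB]
Op 10: route key 63: smallest pos >= 63 is 91 -> ND
Op 11: add NF@53 -> ring=[53:NF,55:NE,91:ND,93:NB]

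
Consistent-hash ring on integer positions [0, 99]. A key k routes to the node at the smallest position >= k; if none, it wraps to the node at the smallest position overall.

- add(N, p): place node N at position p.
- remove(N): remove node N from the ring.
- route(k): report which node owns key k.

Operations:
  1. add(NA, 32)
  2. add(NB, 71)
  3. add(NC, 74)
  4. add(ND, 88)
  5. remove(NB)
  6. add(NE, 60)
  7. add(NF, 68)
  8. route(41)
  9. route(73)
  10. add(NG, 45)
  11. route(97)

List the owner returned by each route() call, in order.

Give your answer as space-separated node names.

Answer: NE NC NA

Derivation:
Op 1: add NA@32 -> ring=[32:NA]
Op 2: add NB@71 -> ring=[32:NA,71:NB]
Op 3: add NC@74 -> ring=[32:NA,71:NB,74:NC]
Op 4: add ND@88 -> ring=[32:NA,71:NB,74:NC,88:ND]
Op 5: remove NB -> ring=[32:NA,74:NC,88:ND]
Op 6: add NE@60 -> ring=[32:NA,60:NE,74:NC,88:ND]
Op 7: add NF@68 -> ring=[32:NA,60:NE,68:NF,74:NC,88:ND]
Op 8: route key 41: smallest pos >= 41 is 60 -> NE
Op 9: route key 73: smallest pos >= 73 is 74 -> NC
Op 10: add NG@45 -> ring=[32:NA,45:NG,60:NE,68:NF,74:NC,88:ND]
Op 11: route key 97: none >= 97, wrap to smallest pos 32 -> NA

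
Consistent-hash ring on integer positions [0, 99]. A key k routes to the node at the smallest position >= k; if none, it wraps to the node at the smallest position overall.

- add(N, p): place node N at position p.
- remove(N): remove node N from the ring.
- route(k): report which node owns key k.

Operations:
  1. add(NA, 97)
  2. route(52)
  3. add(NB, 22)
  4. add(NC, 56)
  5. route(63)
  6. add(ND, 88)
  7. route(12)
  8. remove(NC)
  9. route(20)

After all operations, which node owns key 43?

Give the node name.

Op 1: add NA@97 -> ring=[97:NA]
Op 2: route key 52: smallest pos >= 52 is 97 -> NA
Op 3: add NB@22 -> ring=[22:NB,97:NA]
Op 4: add NC@56 -> ring=[22:NB,56:NC,97:NA]
Op 5: route key 63: smallest pos >= 63 is 97 -> NA
Op 6: add ND@88 -> ring=[22:NB,56:NC,88:ND,97:NA]
Op 7: route key 12: smallest pos >= 12 is 22 -> NB
Op 8: remove NC -> ring=[22:NB,88:ND,97:NA]
Op 9: route key 20: smallest pos >= 20 is 22 -> NB
Final route key 43: smallest pos >= 43 is 88 -> ND

Answer: ND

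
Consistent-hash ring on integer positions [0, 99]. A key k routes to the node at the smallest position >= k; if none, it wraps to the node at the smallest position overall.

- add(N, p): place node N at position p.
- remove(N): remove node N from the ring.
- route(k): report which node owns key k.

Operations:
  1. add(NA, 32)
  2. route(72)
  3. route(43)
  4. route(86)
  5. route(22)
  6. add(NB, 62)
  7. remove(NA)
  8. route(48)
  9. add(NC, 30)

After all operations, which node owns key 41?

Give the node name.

Op 1: add NA@32 -> ring=[32:NA]
Op 2: route key 72: none >= 72, wrap to smallest pos 32 -> NA
Op 3: route key 43: none >= 43, wrap to smallest pos 32 -> NA
Op 4: route key 86: none >= 86, wrap to smallest pos 32 -> NA
Op 5: route key 22: smallest pos >= 22 is 32 -> NA
Op 6: add NB@62 -> ring=[32:NA,62:NB]
Op 7: remove NA -> ring=[62:NB]
Op 8: route key 48: smallest pos >= 48 is 62 -> NB
Op 9: add NC@30 -> ring=[30:NC,62:NB]
Final route key 41: smallest pos >= 41 is 62 -> NB

Answer: NB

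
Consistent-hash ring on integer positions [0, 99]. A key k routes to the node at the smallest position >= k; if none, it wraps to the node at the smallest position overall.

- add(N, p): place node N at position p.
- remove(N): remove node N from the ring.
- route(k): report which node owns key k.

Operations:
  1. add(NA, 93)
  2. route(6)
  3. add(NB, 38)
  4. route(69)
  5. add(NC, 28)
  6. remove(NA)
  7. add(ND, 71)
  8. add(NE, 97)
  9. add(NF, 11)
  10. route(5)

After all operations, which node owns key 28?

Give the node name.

Answer: NC

Derivation:
Op 1: add NA@93 -> ring=[93:NA]
Op 2: route key 6: smallest pos >= 6 is 93 -> NA
Op 3: add NB@38 -> ring=[38:NB,93:NA]
Op 4: route key 69: smallest pos >= 69 is 93 -> NA
Op 5: add NC@28 -> ring=[28:NC,38:NB,93:NA]
Op 6: remove NA -> ring=[28:NC,38:NB]
Op 7: add ND@71 -> ring=[28:NC,38:NB,71:ND]
Op 8: add NE@97 -> ring=[28:NC,38:NB,71:ND,97:NE]
Op 9: add NF@11 -> ring=[11:NF,28:NC,38:NB,71:ND,97:NE]
Op 10: route key 5: smallest pos >= 5 is 11 -> NF
Final route key 28: smallest pos >= 28 is 28 -> NC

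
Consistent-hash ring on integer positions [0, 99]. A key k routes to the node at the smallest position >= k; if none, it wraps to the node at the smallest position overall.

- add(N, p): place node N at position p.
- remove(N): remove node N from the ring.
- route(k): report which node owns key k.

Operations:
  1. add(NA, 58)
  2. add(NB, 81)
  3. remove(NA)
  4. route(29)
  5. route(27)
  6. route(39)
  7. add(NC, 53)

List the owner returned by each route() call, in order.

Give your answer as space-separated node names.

Op 1: add NA@58 -> ring=[58:NA]
Op 2: add NB@81 -> ring=[58:NA,81:NB]
Op 3: remove NA -> ring=[81:NB]
Op 4: route key 29: smallest pos >= 29 is 81 -> NB
Op 5: route key 27: smallest pos >= 27 is 81 -> NB
Op 6: route key 39: smallest pos >= 39 is 81 -> NB
Op 7: add NC@53 -> ring=[53:NC,81:NB]

Answer: NB NB NB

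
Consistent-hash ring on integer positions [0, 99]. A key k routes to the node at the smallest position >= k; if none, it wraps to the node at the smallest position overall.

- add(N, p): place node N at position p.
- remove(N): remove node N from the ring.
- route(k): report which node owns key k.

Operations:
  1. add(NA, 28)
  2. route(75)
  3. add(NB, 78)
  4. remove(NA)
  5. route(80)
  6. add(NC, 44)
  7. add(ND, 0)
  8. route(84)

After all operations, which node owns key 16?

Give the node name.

Op 1: add NA@28 -> ring=[28:NA]
Op 2: route key 75: none >= 75, wrap to smallest pos 28 -> NA
Op 3: add NB@78 -> ring=[28:NA,78:NB]
Op 4: remove NA -> ring=[78:NB]
Op 5: route key 80: none >= 80, wrap to smallest pos 78 -> NB
Op 6: add NC@44 -> ring=[44:NC,78:NB]
Op 7: add ND@0 -> ring=[0:ND,44:NC,78:NB]
Op 8: route key 84: none >= 84, wrap to smallest pos 0 -> ND
Final route key 16: smallest pos >= 16 is 44 -> NC

Answer: NC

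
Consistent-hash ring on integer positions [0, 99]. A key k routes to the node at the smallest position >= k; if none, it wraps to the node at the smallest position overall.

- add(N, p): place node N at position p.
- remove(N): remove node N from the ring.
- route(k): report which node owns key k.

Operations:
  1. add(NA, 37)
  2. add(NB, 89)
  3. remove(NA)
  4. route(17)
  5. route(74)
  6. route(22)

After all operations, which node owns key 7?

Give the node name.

Answer: NB

Derivation:
Op 1: add NA@37 -> ring=[37:NA]
Op 2: add NB@89 -> ring=[37:NA,89:NB]
Op 3: remove NA -> ring=[89:NB]
Op 4: route key 17: smallest pos >= 17 is 89 -> NB
Op 5: route key 74: smallest pos >= 74 is 89 -> NB
Op 6: route key 22: smallest pos >= 22 is 89 -> NB
Final route key 7: smallest pos >= 7 is 89 -> NB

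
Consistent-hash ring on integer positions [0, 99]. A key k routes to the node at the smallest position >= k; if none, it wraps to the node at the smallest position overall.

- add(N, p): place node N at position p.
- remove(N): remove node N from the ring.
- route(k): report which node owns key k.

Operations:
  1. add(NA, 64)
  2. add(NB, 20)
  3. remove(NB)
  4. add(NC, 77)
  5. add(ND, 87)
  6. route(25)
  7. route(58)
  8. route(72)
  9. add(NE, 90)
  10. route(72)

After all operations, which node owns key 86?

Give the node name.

Answer: ND

Derivation:
Op 1: add NA@64 -> ring=[64:NA]
Op 2: add NB@20 -> ring=[20:NB,64:NA]
Op 3: remove NB -> ring=[64:NA]
Op 4: add NC@77 -> ring=[64:NA,77:NC]
Op 5: add ND@87 -> ring=[64:NA,77:NC,87:ND]
Op 6: route key 25: smallest pos >= 25 is 64 -> NA
Op 7: route key 58: smallest pos >= 58 is 64 -> NA
Op 8: route key 72: smallest pos >= 72 is 77 -> NC
Op 9: add NE@90 -> ring=[64:NA,77:NC,87:ND,90:NE]
Op 10: route key 72: smallest pos >= 72 is 77 -> NC
Final route key 86: smallest pos >= 86 is 87 -> ND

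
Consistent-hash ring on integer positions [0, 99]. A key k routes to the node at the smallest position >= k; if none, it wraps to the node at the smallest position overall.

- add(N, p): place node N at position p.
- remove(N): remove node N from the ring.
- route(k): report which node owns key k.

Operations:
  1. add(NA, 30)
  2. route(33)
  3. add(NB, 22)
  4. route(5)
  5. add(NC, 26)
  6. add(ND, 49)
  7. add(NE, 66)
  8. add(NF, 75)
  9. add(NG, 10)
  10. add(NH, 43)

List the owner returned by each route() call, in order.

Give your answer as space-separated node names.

Answer: NA NB

Derivation:
Op 1: add NA@30 -> ring=[30:NA]
Op 2: route key 33: none >= 33, wrap to smallest pos 30 -> NA
Op 3: add NB@22 -> ring=[22:NB,30:NA]
Op 4: route key 5: smallest pos >= 5 is 22 -> NB
Op 5: add NC@26 -> ring=[22:NB,26:NC,30:NA]
Op 6: add ND@49 -> ring=[22:NB,26:NC,30:NA,49:ND]
Op 7: add NE@66 -> ring=[22:NB,26:NC,30:NA,49:ND,66:NE]
Op 8: add NF@75 -> ring=[22:NB,26:NC,30:NA,49:ND,66:NE,75:NF]
Op 9: add NG@10 -> ring=[10:NG,22:NB,26:NC,30:NA,49:ND,66:NE,75:NF]
Op 10: add NH@43 -> ring=[10:NG,22:NB,26:NC,30:NA,43:NH,49:ND,66:NE,75:NF]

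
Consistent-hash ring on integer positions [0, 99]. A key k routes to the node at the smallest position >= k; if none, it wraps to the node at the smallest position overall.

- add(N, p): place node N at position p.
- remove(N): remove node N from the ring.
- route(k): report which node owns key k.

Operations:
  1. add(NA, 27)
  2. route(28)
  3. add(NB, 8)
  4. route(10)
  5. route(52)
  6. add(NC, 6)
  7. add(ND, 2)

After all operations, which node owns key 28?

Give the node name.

Answer: ND

Derivation:
Op 1: add NA@27 -> ring=[27:NA]
Op 2: route key 28: none >= 28, wrap to smallest pos 27 -> NA
Op 3: add NB@8 -> ring=[8:NB,27:NA]
Op 4: route key 10: smallest pos >= 10 is 27 -> NA
Op 5: route key 52: none >= 52, wrap to smallest pos 8 -> NB
Op 6: add NC@6 -> ring=[6:NC,8:NB,27:NA]
Op 7: add ND@2 -> ring=[2:ND,6:NC,8:NB,27:NA]
Final route key 28: none >= 28, wrap to smallest pos 2 -> ND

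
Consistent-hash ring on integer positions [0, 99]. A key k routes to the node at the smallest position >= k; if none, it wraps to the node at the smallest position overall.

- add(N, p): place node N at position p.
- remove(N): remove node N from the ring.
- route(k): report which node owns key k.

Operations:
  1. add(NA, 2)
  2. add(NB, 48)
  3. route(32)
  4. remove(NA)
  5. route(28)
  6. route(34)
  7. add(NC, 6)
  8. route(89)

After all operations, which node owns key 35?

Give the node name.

Op 1: add NA@2 -> ring=[2:NA]
Op 2: add NB@48 -> ring=[2:NA,48:NB]
Op 3: route key 32: smallest pos >= 32 is 48 -> NB
Op 4: remove NA -> ring=[48:NB]
Op 5: route key 28: smallest pos >= 28 is 48 -> NB
Op 6: route key 34: smallest pos >= 34 is 48 -> NB
Op 7: add NC@6 -> ring=[6:NC,48:NB]
Op 8: route key 89: none >= 89, wrap to smallest pos 6 -> NC
Final route key 35: smallest pos >= 35 is 48 -> NB

Answer: NB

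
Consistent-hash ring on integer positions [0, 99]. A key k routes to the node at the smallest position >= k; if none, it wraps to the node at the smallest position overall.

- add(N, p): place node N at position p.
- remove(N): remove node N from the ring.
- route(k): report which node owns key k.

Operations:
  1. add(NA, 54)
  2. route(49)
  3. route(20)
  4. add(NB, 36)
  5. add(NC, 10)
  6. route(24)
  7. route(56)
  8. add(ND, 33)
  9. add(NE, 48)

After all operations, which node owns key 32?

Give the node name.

Op 1: add NA@54 -> ring=[54:NA]
Op 2: route key 49: smallest pos >= 49 is 54 -> NA
Op 3: route key 20: smallest pos >= 20 is 54 -> NA
Op 4: add NB@36 -> ring=[36:NB,54:NA]
Op 5: add NC@10 -> ring=[10:NC,36:NB,54:NA]
Op 6: route key 24: smallest pos >= 24 is 36 -> NB
Op 7: route key 56: none >= 56, wrap to smallest pos 10 -> NC
Op 8: add ND@33 -> ring=[10:NC,33:ND,36:NB,54:NA]
Op 9: add NE@48 -> ring=[10:NC,33:ND,36:NB,48:NE,54:NA]
Final route key 32: smallest pos >= 32 is 33 -> ND

Answer: ND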